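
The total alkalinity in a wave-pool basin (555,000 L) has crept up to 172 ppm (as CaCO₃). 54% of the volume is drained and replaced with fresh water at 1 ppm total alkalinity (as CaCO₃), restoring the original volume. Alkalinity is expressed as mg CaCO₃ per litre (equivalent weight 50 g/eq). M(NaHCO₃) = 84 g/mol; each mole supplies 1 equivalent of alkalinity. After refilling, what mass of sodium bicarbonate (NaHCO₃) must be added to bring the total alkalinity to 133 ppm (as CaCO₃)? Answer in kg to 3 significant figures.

After draining 54% and refilling: 172 × 0.46 + 1 × 0.54 = 79.66 ppm.
Deficit to target: 133 − 79.66 = 53.34 mg/L.
As CaCO₃: 53.34 mg/L × 555,000 L = 29,600 g; ÷ 50 g/eq ÷ 1 = 592.1 mol NaHCO₃.
Mass: 592.1 × 84 = 49,730 g.

49.7 kg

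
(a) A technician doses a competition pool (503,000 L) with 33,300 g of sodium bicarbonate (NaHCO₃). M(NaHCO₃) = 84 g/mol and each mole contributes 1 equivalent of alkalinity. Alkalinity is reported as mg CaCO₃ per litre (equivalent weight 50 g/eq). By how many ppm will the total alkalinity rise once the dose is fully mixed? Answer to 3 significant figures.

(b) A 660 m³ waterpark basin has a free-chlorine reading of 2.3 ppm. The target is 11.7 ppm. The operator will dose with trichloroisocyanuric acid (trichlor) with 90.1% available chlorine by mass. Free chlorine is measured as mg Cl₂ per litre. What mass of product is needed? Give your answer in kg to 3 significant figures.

(a) Moles of NaHCO₃: 33,300 g ÷ 84 g/mol = 396.4 mol → 396.4 eq of alkalinity.
(a) As CaCO₃: 396.4 eq × 50 g/eq = 19,820 g.
(a) Rise: 19,820 g / 503,000 L × 1000 = 39.41 mg/L.

(b) Volume: 660 m³ = 660,000 L.
(b) Chlorine deficit: 11.7 − 2.3 = 9.4 ppm = 9.4 mg/L as Cl₂.
(b) Cl₂ equivalent needed: 9.4 mg/L × 660,000 L = 6,204,000 mg = 6204 g.
(b) Product at 90.1% available chlorine: 6204 / 0.901 = 6886 g.

(a) 39.4 ppm; (b) 6.89 kg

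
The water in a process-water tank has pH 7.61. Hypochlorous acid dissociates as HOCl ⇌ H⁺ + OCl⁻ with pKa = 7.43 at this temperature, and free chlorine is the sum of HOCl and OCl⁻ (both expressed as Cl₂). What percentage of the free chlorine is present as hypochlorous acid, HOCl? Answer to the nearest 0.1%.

39.8%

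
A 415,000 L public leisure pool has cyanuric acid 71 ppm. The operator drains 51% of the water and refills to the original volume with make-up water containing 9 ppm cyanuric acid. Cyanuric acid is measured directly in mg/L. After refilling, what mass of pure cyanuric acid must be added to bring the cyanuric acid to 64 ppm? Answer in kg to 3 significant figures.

10.2 kg

After draining 51% and refilling: 71 × 0.49 + 9 × 0.51 = 39.38 ppm.
Deficit to target: 64 − 39.38 = 24.62 mg/L.
Mass: 24.62 mg/L × 415,000 L = 10,220 g cyanuric acid.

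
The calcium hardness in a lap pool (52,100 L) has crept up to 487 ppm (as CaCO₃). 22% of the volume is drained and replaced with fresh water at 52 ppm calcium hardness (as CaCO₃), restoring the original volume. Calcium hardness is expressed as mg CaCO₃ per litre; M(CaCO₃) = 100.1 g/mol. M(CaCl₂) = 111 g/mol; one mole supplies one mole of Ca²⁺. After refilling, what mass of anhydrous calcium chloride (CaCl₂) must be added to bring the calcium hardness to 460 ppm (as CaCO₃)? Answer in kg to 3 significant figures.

3.97 kg

After draining 22% and refilling: 487 × 0.78 + 52 × 0.22 = 391.3 ppm.
Deficit to target: 460 − 391.3 = 68.7 mg/L.
As CaCO₃: 68.7 mg/L × 52,100 L = 3579 g; ÷ 100.1 = 35.76 mol Ca²⁺.
Mass: 35.76 × 111 = 3969 g.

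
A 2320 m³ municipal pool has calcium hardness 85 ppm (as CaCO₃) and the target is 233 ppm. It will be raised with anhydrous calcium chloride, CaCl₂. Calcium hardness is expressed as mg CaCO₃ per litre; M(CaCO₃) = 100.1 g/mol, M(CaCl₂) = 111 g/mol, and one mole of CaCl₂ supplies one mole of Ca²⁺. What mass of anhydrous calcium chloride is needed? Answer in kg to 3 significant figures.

Volume: 2320 m³ = 2,320,000 L.
Hardness to add: (233 − 85) = 148 mg/L as CaCO₃ × 2,320,000 L = 343,400 g as CaCO₃.
Moles of Ca²⁺ (1 mol Ca²⁺ ≡ 1 mol CaCO₃): 343,400 / 100.1 g/mol = 3430 mol.
Mass of CaCl₂: 3430 × 111 = 380,700 g.

381 kg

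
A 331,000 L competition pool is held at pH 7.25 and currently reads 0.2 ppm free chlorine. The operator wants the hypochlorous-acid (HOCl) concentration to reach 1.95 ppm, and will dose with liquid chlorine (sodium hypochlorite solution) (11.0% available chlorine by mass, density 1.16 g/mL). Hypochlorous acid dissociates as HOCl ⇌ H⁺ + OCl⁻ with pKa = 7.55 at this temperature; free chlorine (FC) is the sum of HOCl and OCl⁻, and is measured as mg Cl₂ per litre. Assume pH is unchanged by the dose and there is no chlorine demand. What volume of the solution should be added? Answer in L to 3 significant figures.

[OCl⁻]/[HOCl] = 10^(pH − pKa) = 10^(7.25 − 7.55) = 0.5012; fraction as HOCl = 1/(1 + 0.5012) = 0.6661.
Free chlorine required for 1.95 ppm HOCl: 1.95 / 0.6661 = 2.927 ppm.
FC to add: 2.927 − 0.2 = 2.727 mg/L as Cl₂.
Cl₂ equivalent: 2.727 mg/L × 331,000 L = 902.7 g.
Product at 11.0% available Cl: 902.7 / 0.11 = 8207 g.
Volume: 8207 g ÷ 1.16 g/mL = 7075 mL.

7.07 L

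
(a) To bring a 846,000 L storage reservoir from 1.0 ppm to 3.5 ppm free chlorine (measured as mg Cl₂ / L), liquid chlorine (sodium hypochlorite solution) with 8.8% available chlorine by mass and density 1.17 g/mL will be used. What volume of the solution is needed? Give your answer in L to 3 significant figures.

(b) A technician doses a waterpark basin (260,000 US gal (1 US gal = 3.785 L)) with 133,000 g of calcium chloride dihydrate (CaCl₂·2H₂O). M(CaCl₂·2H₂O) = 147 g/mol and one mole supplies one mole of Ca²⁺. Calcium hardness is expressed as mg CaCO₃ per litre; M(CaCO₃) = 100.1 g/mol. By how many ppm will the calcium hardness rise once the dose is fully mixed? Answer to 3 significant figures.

(a) Chlorine deficit: 3.5 − 1.0 = 2.5 ppm = 2.5 mg/L as Cl₂.
(a) Cl₂ equivalent needed: 2.5 mg/L × 846,000 L = 2,115,000 mg = 2115 g.
(a) Product at 8.8% available chlorine: 2115 / 0.088 = 24,030 g.
(a) Volume at density 1.17 g/mL: 24,030 g ÷ 1.17 g/mL = 20,540 mL.

(b) Volume: 260,000 US gal × 3.785 L/gal = 984,100 L.
(b) Moles of Ca²⁺: 133,000 g ÷ 147 g/mol = 904.8 mol.
(b) As CaCO₃: 904.8 mol × 100.1 g/mol = 90,570 g.
(b) Rise: 90,570 g / 984,100 L × 1000 = 92.03 mg/L.

(a) 20.5 L; (b) 92.0 ppm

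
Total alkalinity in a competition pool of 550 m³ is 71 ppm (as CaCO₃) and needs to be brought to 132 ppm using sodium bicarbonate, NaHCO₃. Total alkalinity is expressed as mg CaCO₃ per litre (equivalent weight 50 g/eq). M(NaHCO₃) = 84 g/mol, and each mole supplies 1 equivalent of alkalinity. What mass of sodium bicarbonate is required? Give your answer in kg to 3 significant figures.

Volume: 550 m³ = 550,000 L.
Alkalinity to add: (132 − 71) = 61 mg/L as CaCO₃ × 550,000 L = 33,550 g as CaCO₃.
Equivalents: 33,550 g ÷ 50 g/eq = 671 eq.
NaHCO₃ supplies 1 eq per mole → 671 mol.
Mass: 671 mol × 84 g/mol = 56,360 g.

56.4 kg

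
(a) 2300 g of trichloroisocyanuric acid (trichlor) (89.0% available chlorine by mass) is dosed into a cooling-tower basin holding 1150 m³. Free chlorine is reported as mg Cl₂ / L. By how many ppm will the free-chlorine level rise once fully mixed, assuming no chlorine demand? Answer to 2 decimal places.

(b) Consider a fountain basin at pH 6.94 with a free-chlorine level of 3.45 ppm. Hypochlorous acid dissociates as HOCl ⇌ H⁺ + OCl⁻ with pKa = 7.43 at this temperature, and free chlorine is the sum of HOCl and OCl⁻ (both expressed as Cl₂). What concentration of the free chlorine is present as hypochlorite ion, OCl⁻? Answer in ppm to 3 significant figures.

(a) 1.78 ppm; (b) 0.843 ppm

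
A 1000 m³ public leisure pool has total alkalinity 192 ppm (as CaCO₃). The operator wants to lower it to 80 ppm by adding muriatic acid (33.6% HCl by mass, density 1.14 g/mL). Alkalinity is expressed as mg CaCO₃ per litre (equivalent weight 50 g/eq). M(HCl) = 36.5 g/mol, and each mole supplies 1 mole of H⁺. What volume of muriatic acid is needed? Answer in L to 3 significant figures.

Volume: 1000 m³ = 1,000,000 L.
Alkalinity to neutralize: (192 − 80) = 112 mg/L as CaCO₃ × 1,000,000 L = 112,000 g as CaCO₃.
Equivalents of H⁺ required: 112,000 ÷ 50 g/eq = 2240 eq = 2240 mol HCl.
Mass of HCl: 2240 × 36.5 = 81,760 g.
Mass of 33.6% solution: 81,760 / 0.336 = 243,300 g.
Volume: 243,300 g ÷ 1.14 g/mL = 213,500 mL.

213 L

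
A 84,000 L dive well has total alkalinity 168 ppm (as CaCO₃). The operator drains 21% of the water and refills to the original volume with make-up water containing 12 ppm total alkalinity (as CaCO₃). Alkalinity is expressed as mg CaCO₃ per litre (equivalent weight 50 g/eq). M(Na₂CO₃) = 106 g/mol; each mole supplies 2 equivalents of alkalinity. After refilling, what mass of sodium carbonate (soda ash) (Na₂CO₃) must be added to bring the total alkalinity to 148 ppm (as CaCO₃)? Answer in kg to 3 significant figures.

1.14 kg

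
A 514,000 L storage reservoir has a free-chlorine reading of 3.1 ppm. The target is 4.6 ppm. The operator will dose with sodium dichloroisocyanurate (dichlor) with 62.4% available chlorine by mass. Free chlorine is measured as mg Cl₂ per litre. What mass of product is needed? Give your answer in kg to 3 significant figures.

1.24 kg

Chlorine deficit: 4.6 − 3.1 = 1.5 ppm = 1.5 mg/L as Cl₂.
Cl₂ equivalent needed: 1.5 mg/L × 514,000 L = 771,000 mg = 771 g.
Product at 62.4% available chlorine: 771 / 0.624 = 1236 g.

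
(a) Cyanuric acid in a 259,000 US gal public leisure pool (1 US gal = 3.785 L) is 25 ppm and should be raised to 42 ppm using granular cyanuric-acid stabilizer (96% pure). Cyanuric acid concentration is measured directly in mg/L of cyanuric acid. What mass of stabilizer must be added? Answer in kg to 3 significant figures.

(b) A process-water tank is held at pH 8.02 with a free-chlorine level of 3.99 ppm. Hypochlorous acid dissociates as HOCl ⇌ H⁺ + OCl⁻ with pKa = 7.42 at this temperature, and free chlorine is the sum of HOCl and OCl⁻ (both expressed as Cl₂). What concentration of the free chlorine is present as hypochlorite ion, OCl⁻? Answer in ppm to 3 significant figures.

(a) 17.4 kg; (b) 3.19 ppm

(a) Volume: 259,000 US gal × 3.785 L/gal = 980,315 L.
(a) CYA to add: (42 − 25) = 17 mg/L × 980,315 L = 16,670 g cyanuric acid.
(a) At 96% purity: 16,670 / 0.96 = 17,360 g product.

(b) [OCl⁻]/[HOCl] = 10^(pH − pKa) = 10^(8.02 − 7.42) = 10^0.60 = 3.981.
(b) Fraction as HOCl = 1 / (1 + 3.981) = 0.2008.
(b) OCl⁻ = (1 − 0.2008) × 3.99 ppm = 3.189 ppm.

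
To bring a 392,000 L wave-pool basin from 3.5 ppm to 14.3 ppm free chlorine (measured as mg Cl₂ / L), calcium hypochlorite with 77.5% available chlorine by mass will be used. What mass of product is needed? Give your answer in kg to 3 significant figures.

5.46 kg

Chlorine deficit: 14.3 − 3.5 = 10.8 ppm = 10.8 mg/L as Cl₂.
Cl₂ equivalent needed: 10.8 mg/L × 392,000 L = 4,234,000 mg = 4234 g.
Product at 77.5% available chlorine: 4234 / 0.775 = 5463 g.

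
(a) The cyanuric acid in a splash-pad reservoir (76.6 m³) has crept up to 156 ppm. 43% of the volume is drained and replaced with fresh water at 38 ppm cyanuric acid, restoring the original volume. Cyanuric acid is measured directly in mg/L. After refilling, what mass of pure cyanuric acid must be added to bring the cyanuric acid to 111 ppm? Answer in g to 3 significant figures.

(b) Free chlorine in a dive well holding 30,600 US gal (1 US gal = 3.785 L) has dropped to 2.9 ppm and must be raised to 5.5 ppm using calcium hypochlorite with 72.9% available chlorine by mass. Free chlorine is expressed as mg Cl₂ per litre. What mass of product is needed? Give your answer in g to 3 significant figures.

(a) 440 g; (b) 413 g

(a) Volume: 76.6 m³ = 76,600 L.
(a) After draining 43% and refilling: 156 × 0.57 + 38 × 0.43 = 105.26 ppm.
(a) Deficit to target: 111 − 105.26 = 5.74 mg/L.
(a) Mass: 5.74 mg/L × 76,600 L = 439.7 g cyanuric acid.

(b) Volume: 30,600 US gal × 3.785 L/gal = 115,821 L.
(b) Chlorine deficit: 5.5 − 2.9 = 2.6 ppm = 2.6 mg/L as Cl₂.
(b) Cl₂ equivalent needed: 2.6 mg/L × 115,821 L = 301,100 mg = 301.1 g.
(b) Product at 72.9% available chlorine: 301.1 / 0.729 = 413.1 g.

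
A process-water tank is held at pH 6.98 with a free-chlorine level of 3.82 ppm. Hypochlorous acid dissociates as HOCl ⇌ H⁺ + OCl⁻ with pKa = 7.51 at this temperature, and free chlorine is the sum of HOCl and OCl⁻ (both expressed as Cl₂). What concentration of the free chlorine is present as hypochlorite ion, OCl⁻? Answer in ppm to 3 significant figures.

[OCl⁻]/[HOCl] = 10^(pH − pKa) = 10^(6.98 − 7.51) = 10^-0.53 = 0.2951.
Fraction as HOCl = 1 / (1 + 0.2951) = 0.7721.
OCl⁻ = (1 − 0.7721) × 3.82 ppm = 0.8705 ppm.

0.870 ppm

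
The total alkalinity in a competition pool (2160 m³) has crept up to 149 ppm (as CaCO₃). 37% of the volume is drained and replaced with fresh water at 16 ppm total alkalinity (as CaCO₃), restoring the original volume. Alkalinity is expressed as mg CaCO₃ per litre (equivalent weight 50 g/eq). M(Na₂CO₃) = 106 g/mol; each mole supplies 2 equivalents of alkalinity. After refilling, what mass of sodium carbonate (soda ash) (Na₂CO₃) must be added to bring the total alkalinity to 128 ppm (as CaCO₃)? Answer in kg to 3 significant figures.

Volume: 2160 m³ = 2,160,000 L.
After draining 37% and refilling: 149 × 0.63 + 16 × 0.37 = 99.79 ppm.
Deficit to target: 128 − 99.79 = 28.21 mg/L.
As CaCO₃: 28.21 mg/L × 2,160,000 L = 60,930 g; ÷ 50 g/eq ÷ 2 = 609.3 mol Na₂CO₃.
Mass: 609.3 × 106 = 64,590 g.

64.6 kg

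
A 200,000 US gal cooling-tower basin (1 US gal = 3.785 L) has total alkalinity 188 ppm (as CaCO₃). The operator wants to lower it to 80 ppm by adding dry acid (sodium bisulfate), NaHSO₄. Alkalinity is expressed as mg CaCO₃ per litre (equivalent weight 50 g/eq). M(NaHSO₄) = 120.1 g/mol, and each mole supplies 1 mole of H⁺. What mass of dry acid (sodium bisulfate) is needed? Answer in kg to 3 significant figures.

196 kg

Volume: 200,000 US gal × 3.785 L/gal = 757,000 L.
Alkalinity to neutralize: (188 − 80) = 108 mg/L as CaCO₃ × 757,000 L = 81,760 g as CaCO₃.
Equivalents of H⁺ required: 81,760 ÷ 50 g/eq = 1635 eq = 1635 mol NaHSO₄.
Mass of NaHSO₄: 1635 × 120.1 = 196,400 g.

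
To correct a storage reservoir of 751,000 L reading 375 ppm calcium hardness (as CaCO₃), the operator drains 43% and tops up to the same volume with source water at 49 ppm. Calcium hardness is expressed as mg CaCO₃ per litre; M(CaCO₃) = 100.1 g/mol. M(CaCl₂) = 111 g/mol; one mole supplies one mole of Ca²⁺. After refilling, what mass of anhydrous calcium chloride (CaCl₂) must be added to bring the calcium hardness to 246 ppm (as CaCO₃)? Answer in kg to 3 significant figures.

9.31 kg

After draining 43% and refilling: 375 × 0.57 + 49 × 0.43 = 234.82 ppm.
Deficit to target: 246 − 234.82 = 11.18 mg/L.
As CaCO₃: 11.18 mg/L × 751,000 L = 8396 g; ÷ 100.1 = 83.88 mol Ca²⁺.
Mass: 83.88 × 111 = 9310 g.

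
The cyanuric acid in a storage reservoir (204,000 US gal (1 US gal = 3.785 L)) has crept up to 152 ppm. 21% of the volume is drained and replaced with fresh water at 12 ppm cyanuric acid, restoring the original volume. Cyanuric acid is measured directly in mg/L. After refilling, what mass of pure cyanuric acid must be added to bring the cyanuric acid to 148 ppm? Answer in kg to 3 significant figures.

Volume: 204,000 US gal × 3.785 L/gal = 772,140 L.
After draining 21% and refilling: 152 × 0.79 + 12 × 0.21 = 122.6 ppm.
Deficit to target: 148 − 122.6 = 25.4 mg/L.
Mass: 25.4 mg/L × 772,140 L = 19,610 g cyanuric acid.

19.6 kg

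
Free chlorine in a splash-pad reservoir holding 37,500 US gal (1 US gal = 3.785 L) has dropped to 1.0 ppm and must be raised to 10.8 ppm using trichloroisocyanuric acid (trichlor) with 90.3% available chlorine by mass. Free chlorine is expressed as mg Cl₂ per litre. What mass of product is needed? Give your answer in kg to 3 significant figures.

1.54 kg

Volume: 37,500 US gal × 3.785 L/gal = 141,938 L.
Chlorine deficit: 10.8 − 1.0 = 9.8 ppm = 9.8 mg/L as Cl₂.
Cl₂ equivalent needed: 9.8 mg/L × 141,938 L = 1,391,000 mg = 1391 g.
Product at 90.3% available chlorine: 1391 / 0.903 = 1540 g.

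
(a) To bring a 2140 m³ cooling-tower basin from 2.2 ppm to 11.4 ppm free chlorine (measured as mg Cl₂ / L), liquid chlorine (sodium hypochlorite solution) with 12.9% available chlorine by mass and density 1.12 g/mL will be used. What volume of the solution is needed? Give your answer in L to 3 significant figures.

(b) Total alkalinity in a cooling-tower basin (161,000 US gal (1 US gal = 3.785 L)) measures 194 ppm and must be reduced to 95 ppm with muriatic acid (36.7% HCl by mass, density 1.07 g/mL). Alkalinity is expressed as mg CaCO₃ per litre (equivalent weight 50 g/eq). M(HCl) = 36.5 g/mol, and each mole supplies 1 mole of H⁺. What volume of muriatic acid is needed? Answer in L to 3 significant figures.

(a) 136 L; (b) 112 L

(a) Volume: 2140 m³ = 2,140,000 L.
(a) Chlorine deficit: 11.4 − 2.2 = 9.2 ppm = 9.2 mg/L as Cl₂.
(a) Cl₂ equivalent needed: 9.2 mg/L × 2,140,000 L = 19,690,000 mg = 19,690 g.
(a) Product at 12.9% available chlorine: 19,690 / 0.129 = 152,600 g.
(a) Volume at density 1.12 g/mL: 152,600 g ÷ 1.12 g/mL = 136,300 mL.

(b) Volume: 161,000 US gal × 3.785 L/gal = 609,385 L.
(b) Alkalinity to neutralize: (194 − 95) = 99 mg/L as CaCO₃ × 609,385 L = 60,330 g as CaCO₃.
(b) Equivalents of H⁺ required: 60,330 ÷ 50 g/eq = 1207 eq = 1207 mol HCl.
(b) Mass of HCl: 1207 × 36.5 = 44,040 g.
(b) Mass of 36.7% solution: 44,040 / 0.367 = 120,000 g.
(b) Volume: 120,000 g ÷ 1.07 g/mL = 112,200 mL.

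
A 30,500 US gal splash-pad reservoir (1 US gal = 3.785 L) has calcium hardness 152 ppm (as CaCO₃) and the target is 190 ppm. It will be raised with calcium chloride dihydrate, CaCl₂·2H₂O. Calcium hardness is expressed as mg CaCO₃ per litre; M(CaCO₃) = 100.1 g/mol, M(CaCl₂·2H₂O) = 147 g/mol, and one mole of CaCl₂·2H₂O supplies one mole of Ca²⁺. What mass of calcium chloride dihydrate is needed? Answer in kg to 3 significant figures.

Volume: 30,500 US gal × 3.785 L/gal = 115,442 L.
Hardness to add: (190 − 152) = 38 mg/L as CaCO₃ × 115,442 L = 4387 g as CaCO₃.
Moles of Ca²⁺ (1 mol Ca²⁺ ≡ 1 mol CaCO₃): 4387 / 100.1 g/mol = 43.82 mol.
Mass of CaCl₂·2H₂O: 43.82 × 147 = 6442 g.

6.44 kg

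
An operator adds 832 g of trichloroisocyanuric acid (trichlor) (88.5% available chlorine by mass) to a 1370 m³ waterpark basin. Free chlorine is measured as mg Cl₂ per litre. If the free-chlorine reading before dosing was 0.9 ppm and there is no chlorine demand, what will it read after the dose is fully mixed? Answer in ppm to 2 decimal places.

1.44 ppm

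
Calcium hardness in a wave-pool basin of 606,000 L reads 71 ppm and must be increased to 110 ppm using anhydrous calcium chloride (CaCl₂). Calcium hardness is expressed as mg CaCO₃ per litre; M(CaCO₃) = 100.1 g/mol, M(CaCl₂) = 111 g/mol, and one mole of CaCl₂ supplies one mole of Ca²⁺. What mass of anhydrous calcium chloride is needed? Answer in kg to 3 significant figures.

Hardness to add: (110 − 71) = 39 mg/L as CaCO₃ × 606,000 L = 23,630 g as CaCO₃.
Moles of Ca²⁺ (1 mol Ca²⁺ ≡ 1 mol CaCO₃): 23,630 / 100.1 g/mol = 236.1 mol.
Mass of CaCl₂: 236.1 × 111 = 26,210 g.

26.2 kg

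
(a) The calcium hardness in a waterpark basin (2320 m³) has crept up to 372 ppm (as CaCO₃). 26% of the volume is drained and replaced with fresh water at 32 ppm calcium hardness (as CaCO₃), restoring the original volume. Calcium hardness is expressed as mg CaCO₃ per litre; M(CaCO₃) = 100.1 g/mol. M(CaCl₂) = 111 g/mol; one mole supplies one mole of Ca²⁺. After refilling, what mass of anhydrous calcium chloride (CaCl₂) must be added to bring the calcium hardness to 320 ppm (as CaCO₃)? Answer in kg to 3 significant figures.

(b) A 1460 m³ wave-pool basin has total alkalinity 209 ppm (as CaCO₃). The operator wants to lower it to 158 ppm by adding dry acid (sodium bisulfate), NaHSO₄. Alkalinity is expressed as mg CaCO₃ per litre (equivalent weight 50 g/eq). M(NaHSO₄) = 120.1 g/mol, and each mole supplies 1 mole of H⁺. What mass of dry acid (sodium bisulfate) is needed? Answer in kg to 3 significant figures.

(a) 93.6 kg; (b) 179 kg

(a) Volume: 2320 m³ = 2,320,000 L.
(a) After draining 26% and refilling: 372 × 0.74 + 32 × 0.26 = 283.6 ppm.
(a) Deficit to target: 320 − 283.6 = 36.4 mg/L.
(a) As CaCO₃: 36.4 mg/L × 2,320,000 L = 84,450 g; ÷ 100.1 = 843.6 mol Ca²⁺.
(a) Mass: 843.6 × 111 = 93,640 g.

(b) Volume: 1460 m³ = 1,460,000 L.
(b) Alkalinity to neutralize: (209 − 158) = 51 mg/L as CaCO₃ × 1,460,000 L = 74,460 g as CaCO₃.
(b) Equivalents of H⁺ required: 74,460 ÷ 50 g/eq = 1489 eq = 1489 mol NaHSO₄.
(b) Mass of NaHSO₄: 1489 × 120.1 = 178,900 g.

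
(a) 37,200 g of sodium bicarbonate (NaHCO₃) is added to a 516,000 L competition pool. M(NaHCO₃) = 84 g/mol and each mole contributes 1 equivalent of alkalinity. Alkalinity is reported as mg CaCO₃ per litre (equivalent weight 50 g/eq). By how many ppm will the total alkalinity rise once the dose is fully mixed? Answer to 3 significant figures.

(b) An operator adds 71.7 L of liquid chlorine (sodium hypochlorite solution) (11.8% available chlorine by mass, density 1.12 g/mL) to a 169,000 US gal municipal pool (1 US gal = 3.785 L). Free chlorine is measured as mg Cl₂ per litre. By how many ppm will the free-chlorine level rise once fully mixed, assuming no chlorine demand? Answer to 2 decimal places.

(a) Moles of NaHCO₃: 37,200 g ÷ 84 g/mol = 442.9 mol → 442.9 eq of alkalinity.
(a) As CaCO₃: 442.9 eq × 50 g/eq = 22,140 g.
(a) Rise: 22,140 g / 516,000 L × 1000 = 42.91 mg/L.

(b) Volume: 169,000 US gal × 3.785 L/gal = 639,665 L.
(b) Mass of solution: 71.7 L × 1000 mL/L × 1.12 g/mL = 80,300 g.
(b) Available chlorine delivered: 80,300 g × 0.118 = 9476 g as Cl₂.
(b) Concentration rise: 9476 g / 639,665 L = 14.81 mg/L = 14.81 ppm.

(a) 42.9 ppm; (b) 14.81 ppm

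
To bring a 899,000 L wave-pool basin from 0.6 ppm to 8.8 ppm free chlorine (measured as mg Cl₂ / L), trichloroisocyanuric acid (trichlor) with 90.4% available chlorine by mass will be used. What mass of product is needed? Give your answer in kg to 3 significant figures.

8.15 kg

Chlorine deficit: 8.8 − 0.6 = 8.2 ppm = 8.2 mg/L as Cl₂.
Cl₂ equivalent needed: 8.2 mg/L × 899,000 L = 7,372,000 mg = 7372 g.
Product at 90.4% available chlorine: 7372 / 0.904 = 8155 g.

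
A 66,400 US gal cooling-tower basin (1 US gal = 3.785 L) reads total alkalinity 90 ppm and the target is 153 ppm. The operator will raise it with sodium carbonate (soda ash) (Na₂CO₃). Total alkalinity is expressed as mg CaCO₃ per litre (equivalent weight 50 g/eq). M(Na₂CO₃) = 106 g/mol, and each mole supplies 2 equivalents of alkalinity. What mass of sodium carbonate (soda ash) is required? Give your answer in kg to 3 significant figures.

16.8 kg

Volume: 66,400 US gal × 3.785 L/gal = 251,324 L.
Alkalinity to add: (153 − 90) = 63 mg/L as CaCO₃ × 251,324 L = 15,830 g as CaCO₃.
Equivalents: 15,830 g ÷ 50 g/eq = 316.7 eq.
Each mole of Na₂CO₃ supplies 2 eq, so 316.7 / 2 = 158.3 mol.
Mass: 158.3 mol × 106 g/mol = 16,780 g.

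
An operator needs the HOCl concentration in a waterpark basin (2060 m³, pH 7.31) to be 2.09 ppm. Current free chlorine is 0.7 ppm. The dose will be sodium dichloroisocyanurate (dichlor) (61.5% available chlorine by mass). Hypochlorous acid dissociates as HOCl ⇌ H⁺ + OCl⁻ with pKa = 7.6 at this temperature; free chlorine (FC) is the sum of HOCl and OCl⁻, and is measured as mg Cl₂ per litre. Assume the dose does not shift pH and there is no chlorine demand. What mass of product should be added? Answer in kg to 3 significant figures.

8.25 kg

Volume: 2060 m³ = 2,060,000 L.
[OCl⁻]/[HOCl] = 10^(pH − pKa) = 10^(7.31 − 7.6) = 0.5129; fraction as HOCl = 1/(1 + 0.5129) = 0.661.
Free chlorine required for 2.09 ppm HOCl: 2.09 / 0.661 = 3.162 ppm.
FC to add: 3.162 − 0.7 = 2.462 mg/L as Cl₂.
Cl₂ equivalent: 2.462 mg/L × 2,060,000 L = 5071 g.
Product at 61.5% available Cl: 5071 / 0.615 = 8246 g.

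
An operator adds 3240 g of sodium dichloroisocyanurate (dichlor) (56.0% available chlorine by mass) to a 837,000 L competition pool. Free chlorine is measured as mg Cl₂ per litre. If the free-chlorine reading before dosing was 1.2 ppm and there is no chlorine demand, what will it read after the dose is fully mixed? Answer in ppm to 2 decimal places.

Available chlorine delivered: 3240 g × 0.56 = 1814 g as Cl₂.
Concentration rise: 1814 g / 837,000 L = 2.168 mg/L = 2.17 ppm.
Final FC: 1.2 + 2.17 = 3.37 ppm.

3.37 ppm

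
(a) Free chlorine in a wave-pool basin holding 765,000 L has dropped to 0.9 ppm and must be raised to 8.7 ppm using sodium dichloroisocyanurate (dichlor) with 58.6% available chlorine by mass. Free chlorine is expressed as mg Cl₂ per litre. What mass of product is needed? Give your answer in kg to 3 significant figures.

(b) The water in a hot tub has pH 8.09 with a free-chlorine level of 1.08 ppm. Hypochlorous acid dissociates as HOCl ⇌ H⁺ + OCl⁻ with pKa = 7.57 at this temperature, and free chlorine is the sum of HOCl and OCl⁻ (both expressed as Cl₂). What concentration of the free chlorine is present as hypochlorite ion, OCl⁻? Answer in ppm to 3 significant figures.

(a) Chlorine deficit: 8.7 − 0.9 = 7.8 ppm = 7.8 mg/L as Cl₂.
(a) Cl₂ equivalent needed: 7.8 mg/L × 765,000 L = 5,967,000 mg = 5967 g.
(a) Product at 58.6% available chlorine: 5967 / 0.586 = 10,180 g.

(b) [OCl⁻]/[HOCl] = 10^(pH − pKa) = 10^(8.09 − 7.57) = 10^0.52 = 3.311.
(b) Fraction as HOCl = 1 / (1 + 3.311) = 0.2319.
(b) OCl⁻ = (1 − 0.2319) × 1.08 ppm = 0.8295 ppm.

(a) 10.2 kg; (b) 0.829 ppm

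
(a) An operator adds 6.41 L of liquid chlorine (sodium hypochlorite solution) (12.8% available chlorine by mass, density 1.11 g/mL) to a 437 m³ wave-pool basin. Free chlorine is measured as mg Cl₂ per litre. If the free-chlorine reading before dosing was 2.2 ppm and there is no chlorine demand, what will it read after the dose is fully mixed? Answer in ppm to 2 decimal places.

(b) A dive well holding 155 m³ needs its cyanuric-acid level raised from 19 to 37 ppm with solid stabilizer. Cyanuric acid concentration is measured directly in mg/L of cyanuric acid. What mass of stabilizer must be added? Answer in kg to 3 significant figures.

(a) Volume: 437 m³ = 437,000 L.
(a) Mass of solution: 6.41 L × 1000 mL/L × 1.11 g/mL = 7115 g.
(a) Available chlorine delivered: 7115 g × 0.128 = 910.7 g as Cl₂.
(a) Concentration rise: 910.7 g / 437,000 L = 2.084 mg/L = 2.08 ppm.
(a) Final FC: 2.2 + 2.08 = 4.28 ppm.

(b) Volume: 155 m³ = 155,000 L.
(b) CYA to add: (37 − 19) = 18 mg/L × 155,000 L = 2790 g cyanuric acid.

(a) 4.28 ppm; (b) 2.79 kg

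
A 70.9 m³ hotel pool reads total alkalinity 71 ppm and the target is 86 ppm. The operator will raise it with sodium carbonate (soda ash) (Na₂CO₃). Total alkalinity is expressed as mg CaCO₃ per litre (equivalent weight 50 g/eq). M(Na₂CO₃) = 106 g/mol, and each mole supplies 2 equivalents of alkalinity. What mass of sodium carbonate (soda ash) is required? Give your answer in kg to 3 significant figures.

Volume: 70.9 m³ = 70,900 L.
Alkalinity to add: (86 − 71) = 15 mg/L as CaCO₃ × 70,900 L = 1064 g as CaCO₃.
Equivalents: 1064 g ÷ 50 g/eq = 21.27 eq.
Each mole of Na₂CO₃ supplies 2 eq, so 21.27 / 2 = 10.63 mol.
Mass: 10.63 mol × 106 g/mol = 1127 g.

1.13 kg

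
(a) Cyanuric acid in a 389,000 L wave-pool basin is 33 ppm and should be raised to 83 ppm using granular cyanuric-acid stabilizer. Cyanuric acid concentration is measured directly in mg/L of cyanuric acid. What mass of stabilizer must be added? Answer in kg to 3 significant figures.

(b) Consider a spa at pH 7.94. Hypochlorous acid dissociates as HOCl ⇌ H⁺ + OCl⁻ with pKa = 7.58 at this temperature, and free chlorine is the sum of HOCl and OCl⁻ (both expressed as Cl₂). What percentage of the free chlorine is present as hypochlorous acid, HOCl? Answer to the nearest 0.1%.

(a) CYA to add: (83 − 33) = 50 mg/L × 389,000 L = 19,450 g cyanuric acid.

(b) [OCl⁻]/[HOCl] = 10^(pH − pKa) = 10^(7.94 − 7.58) = 10^0.36 = 2.291.
(b) Fraction as HOCl = 1 / (1 + 2.291) = 0.3039.

(a) 19.4 kg; (b) 30.4%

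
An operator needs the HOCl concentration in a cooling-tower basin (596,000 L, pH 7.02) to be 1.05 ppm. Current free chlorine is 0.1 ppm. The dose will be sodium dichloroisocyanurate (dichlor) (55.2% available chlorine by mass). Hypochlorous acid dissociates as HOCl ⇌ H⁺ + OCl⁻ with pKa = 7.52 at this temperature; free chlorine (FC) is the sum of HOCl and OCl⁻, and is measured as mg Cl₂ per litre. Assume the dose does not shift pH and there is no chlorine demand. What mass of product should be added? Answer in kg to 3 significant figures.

[OCl⁻]/[HOCl] = 10^(pH − pKa) = 10^(7.02 − 7.52) = 0.3162; fraction as HOCl = 1/(1 + 0.3162) = 0.7597.
Free chlorine required for 1.05 ppm HOCl: 1.05 / 0.7597 = 1.382 ppm.
FC to add: 1.382 − 0.1 = 1.282 mg/L as Cl₂.
Cl₂ equivalent: 1.282 mg/L × 596,000 L = 764.1 g.
Product at 55.2% available Cl: 764.1 / 0.552 = 1384 g.

1.38 kg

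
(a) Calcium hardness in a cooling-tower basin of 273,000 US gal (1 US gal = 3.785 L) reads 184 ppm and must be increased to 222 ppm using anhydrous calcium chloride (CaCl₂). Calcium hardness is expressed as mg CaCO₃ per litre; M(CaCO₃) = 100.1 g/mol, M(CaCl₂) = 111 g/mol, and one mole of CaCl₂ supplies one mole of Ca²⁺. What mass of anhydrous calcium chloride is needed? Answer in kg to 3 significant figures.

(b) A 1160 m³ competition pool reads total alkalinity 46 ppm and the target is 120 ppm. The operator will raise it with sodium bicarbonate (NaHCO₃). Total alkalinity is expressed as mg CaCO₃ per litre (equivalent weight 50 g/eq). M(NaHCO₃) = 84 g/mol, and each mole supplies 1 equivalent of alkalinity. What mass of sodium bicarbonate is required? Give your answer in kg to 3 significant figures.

(a) Volume: 273,000 US gal × 3.785 L/gal = 1,033,305 L.
(a) Hardness to add: (222 − 184) = 38 mg/L as CaCO₃ × 1,033,305 L = 39,270 g as CaCO₃.
(a) Moles of Ca²⁺ (1 mol Ca²⁺ ≡ 1 mol CaCO₃): 39,270 / 100.1 g/mol = 392.3 mol.
(a) Mass of CaCl₂: 392.3 × 111 = 43,540 g.

(b) Volume: 1160 m³ = 1,160,000 L.
(b) Alkalinity to add: (120 − 46) = 74 mg/L as CaCO₃ × 1,160,000 L = 85,840 g as CaCO₃.
(b) Equivalents: 85,840 g ÷ 50 g/eq = 1717 eq.
(b) NaHCO₃ supplies 1 eq per mole → 1717 mol.
(b) Mass: 1717 mol × 84 g/mol = 144,200 g.

(a) 43.5 kg; (b) 144 kg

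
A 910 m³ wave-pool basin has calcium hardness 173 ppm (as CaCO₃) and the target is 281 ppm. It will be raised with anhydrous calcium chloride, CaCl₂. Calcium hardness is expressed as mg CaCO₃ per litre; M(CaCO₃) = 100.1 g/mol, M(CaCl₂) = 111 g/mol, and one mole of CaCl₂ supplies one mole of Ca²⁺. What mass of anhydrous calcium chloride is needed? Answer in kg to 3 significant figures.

Volume: 910 m³ = 910,000 L.
Hardness to add: (281 − 173) = 108 mg/L as CaCO₃ × 910,000 L = 98,280 g as CaCO₃.
Moles of Ca²⁺ (1 mol Ca²⁺ ≡ 1 mol CaCO₃): 98,280 / 100.1 g/mol = 981.8 mol.
Mass of CaCl₂: 981.8 × 111 = 109,000 g.

109 kg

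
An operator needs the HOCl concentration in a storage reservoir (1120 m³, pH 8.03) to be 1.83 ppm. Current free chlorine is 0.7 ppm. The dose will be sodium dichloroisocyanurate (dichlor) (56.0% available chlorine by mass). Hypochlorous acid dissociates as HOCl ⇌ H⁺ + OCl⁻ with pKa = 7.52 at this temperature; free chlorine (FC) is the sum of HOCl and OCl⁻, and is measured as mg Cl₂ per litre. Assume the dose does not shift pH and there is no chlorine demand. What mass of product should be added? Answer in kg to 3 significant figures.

14.1 kg

Volume: 1120 m³ = 1,120,000 L.
[OCl⁻]/[HOCl] = 10^(pH − pKa) = 10^(8.03 − 7.52) = 3.236; fraction as HOCl = 1/(1 + 3.236) = 0.2361.
Free chlorine required for 1.83 ppm HOCl: 1.83 / 0.2361 = 7.752 ppm.
FC to add: 7.752 − 0.7 = 7.052 mg/L as Cl₂.
Cl₂ equivalent: 7.052 mg/L × 1,120,000 L = 7898 g.
Product at 56.0% available Cl: 7898 / 0.56 = 14,100 g.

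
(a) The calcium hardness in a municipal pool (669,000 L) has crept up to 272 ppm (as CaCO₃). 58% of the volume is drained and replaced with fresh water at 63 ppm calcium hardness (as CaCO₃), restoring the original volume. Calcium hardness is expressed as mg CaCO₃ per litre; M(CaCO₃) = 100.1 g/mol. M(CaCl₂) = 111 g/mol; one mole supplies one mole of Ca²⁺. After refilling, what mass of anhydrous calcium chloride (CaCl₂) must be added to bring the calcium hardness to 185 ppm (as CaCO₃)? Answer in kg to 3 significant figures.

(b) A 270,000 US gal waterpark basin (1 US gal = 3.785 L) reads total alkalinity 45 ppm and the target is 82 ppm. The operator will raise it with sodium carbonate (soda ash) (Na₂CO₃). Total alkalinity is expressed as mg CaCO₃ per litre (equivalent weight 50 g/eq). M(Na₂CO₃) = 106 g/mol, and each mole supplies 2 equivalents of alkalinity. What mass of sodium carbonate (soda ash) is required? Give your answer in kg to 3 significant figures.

(a) 25.4 kg; (b) 40.1 kg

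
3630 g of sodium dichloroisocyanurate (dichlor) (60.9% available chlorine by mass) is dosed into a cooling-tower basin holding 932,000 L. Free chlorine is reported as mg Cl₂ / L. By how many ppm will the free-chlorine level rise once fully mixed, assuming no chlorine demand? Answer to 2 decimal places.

Available chlorine delivered: 3630 g × 0.609 = 2211 g as Cl₂.
Concentration rise: 2211 g / 932,000 L = 2.372 mg/L = 2.37 ppm.

2.37 ppm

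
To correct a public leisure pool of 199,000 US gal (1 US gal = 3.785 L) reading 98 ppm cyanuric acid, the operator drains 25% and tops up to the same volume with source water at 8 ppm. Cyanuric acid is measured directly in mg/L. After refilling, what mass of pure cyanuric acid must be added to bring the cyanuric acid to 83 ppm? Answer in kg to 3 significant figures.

Volume: 199,000 US gal × 3.785 L/gal = 753,215 L.
After draining 25% and refilling: 98 × 0.75 + 8 × 0.25 = 75.5 ppm.
Deficit to target: 83 − 75.5 = 7.5 mg/L.
Mass: 7.5 mg/L × 753,215 L = 5649 g cyanuric acid.

5.65 kg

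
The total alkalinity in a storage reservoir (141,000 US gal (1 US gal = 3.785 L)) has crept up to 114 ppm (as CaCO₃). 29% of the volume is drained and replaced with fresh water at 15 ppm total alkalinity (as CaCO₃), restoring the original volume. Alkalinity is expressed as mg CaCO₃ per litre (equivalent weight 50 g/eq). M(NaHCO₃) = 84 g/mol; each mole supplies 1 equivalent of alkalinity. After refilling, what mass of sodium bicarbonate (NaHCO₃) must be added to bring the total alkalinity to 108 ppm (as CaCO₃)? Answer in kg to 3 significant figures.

Volume: 141,000 US gal × 3.785 L/gal = 533,685 L.
After draining 29% and refilling: 114 × 0.71 + 15 × 0.29 = 85.29 ppm.
Deficit to target: 108 − 85.29 = 22.71 mg/L.
As CaCO₃: 22.71 mg/L × 533,685 L = 12,120 g; ÷ 50 g/eq ÷ 1 = 242.4 mol NaHCO₃.
Mass: 242.4 × 84 = 20,360 g.

20.4 kg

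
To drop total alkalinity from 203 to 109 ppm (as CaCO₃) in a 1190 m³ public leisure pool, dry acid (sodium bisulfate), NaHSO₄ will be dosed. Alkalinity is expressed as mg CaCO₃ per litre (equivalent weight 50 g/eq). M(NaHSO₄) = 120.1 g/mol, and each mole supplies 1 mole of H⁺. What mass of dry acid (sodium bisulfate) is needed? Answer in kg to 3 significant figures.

Volume: 1190 m³ = 1,190,000 L.
Alkalinity to neutralize: (203 − 109) = 94 mg/L as CaCO₃ × 1,190,000 L = 111,900 g as CaCO₃.
Equivalents of H⁺ required: 111,900 ÷ 50 g/eq = 2237 eq = 2237 mol NaHSO₄.
Mass of NaHSO₄: 2237 × 120.1 = 268,700 g.

269 kg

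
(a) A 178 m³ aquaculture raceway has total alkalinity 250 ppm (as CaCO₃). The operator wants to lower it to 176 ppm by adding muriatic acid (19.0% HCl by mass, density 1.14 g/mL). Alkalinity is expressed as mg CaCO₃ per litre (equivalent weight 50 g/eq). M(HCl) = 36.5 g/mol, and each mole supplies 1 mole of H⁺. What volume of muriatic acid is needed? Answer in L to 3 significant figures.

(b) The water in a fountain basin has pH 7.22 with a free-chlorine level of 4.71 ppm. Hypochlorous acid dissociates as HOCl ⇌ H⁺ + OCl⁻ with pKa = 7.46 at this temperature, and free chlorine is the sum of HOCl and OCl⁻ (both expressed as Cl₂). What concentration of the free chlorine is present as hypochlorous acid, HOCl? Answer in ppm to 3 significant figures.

(a) Volume: 178 m³ = 178,000 L.
(a) Alkalinity to neutralize: (250 − 176) = 74 mg/L as CaCO₃ × 178,000 L = 13,170 g as CaCO₃.
(a) Equivalents of H⁺ required: 13,170 ÷ 50 g/eq = 263.4 eq = 263.4 mol HCl.
(a) Mass of HCl: 263.4 × 36.5 = 9616 g.
(a) Mass of 19.0% solution: 9616 / 0.19 = 50,610 g.
(a) Volume: 50,610 g ÷ 1.14 g/mL = 44,390 mL.

(b) [OCl⁻]/[HOCl] = 10^(pH − pKa) = 10^(7.22 − 7.46) = 10^-0.24 = 0.5754.
(b) Fraction as HOCl = 1 / (1 + 0.5754) = 0.6347.
(b) HOCl = 0.6347 × 4.71 ppm = 2.99 ppm.

(a) 44.4 L; (b) 2.99 ppm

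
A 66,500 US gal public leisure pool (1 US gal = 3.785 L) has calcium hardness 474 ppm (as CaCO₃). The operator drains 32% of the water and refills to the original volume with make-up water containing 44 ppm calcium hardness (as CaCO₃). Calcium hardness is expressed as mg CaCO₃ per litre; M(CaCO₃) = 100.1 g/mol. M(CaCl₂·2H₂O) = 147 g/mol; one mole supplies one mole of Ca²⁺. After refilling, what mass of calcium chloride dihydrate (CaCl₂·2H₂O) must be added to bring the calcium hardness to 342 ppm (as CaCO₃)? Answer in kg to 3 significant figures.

2.07 kg

Volume: 66,500 US gal × 3.785 L/gal = 251,702 L.
After draining 32% and refilling: 474 × 0.68 + 44 × 0.32 = 336.4 ppm.
Deficit to target: 342 − 336.4 = 5.6 mg/L.
As CaCO₃: 5.6 mg/L × 251,702 L = 1410 g; ÷ 100.1 = 14.08 mol Ca²⁺.
Mass: 14.08 × 147 = 2070 g.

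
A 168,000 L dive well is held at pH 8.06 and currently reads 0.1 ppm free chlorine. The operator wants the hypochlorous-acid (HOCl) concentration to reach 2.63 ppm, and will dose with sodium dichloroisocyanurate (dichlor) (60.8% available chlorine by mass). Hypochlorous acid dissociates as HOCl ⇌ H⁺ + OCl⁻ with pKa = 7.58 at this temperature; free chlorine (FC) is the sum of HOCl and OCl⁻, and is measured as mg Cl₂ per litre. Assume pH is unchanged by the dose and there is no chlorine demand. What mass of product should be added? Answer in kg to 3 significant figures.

[OCl⁻]/[HOCl] = 10^(pH − pKa) = 10^(8.06 − 7.58) = 3.02; fraction as HOCl = 1/(1 + 3.02) = 0.2488.
Free chlorine required for 2.63 ppm HOCl: 2.63 / 0.2488 = 10.57 ppm.
FC to add: 10.57 − 0.1 = 10.47 mg/L as Cl₂.
Cl₂ equivalent: 10.47 mg/L × 168,000 L = 1759 g.
Product at 60.8% available Cl: 1759 / 0.608 = 2894 g.

2.89 kg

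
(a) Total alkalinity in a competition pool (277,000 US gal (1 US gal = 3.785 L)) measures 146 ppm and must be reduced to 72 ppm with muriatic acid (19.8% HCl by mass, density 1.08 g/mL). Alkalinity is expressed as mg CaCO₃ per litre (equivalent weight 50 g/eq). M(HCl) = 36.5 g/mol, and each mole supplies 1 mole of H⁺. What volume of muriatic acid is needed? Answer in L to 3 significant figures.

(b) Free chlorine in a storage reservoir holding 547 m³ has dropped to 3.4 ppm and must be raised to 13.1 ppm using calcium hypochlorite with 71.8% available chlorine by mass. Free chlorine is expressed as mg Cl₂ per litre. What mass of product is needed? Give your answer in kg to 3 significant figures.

(a) 265 L; (b) 7.39 kg

(a) Volume: 277,000 US gal × 3.785 L/gal = 1,048,445 L.
(a) Alkalinity to neutralize: (146 − 72) = 74 mg/L as CaCO₃ × 1,048,445 L = 77,580 g as CaCO₃.
(a) Equivalents of H⁺ required: 77,580 ÷ 50 g/eq = 1552 eq = 1552 mol HCl.
(a) Mass of HCl: 1552 × 36.5 = 56,640 g.
(a) Mass of 19.8% solution: 56,640 / 0.198 = 286,000 g.
(a) Volume: 286,000 g ÷ 1.08 g/mL = 264,900 mL.

(b) Volume: 547 m³ = 547,000 L.
(b) Chlorine deficit: 13.1 − 3.4 = 9.7 ppm = 9.7 mg/L as Cl₂.
(b) Cl₂ equivalent needed: 9.7 mg/L × 547,000 L = 5,306,000 mg = 5306 g.
(b) Product at 71.8% available chlorine: 5306 / 0.718 = 7390 g.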